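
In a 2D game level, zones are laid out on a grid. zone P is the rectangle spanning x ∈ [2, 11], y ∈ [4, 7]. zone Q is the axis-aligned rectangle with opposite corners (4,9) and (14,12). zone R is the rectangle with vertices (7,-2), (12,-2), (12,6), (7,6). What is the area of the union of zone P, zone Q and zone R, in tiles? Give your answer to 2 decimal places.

89.00

By inclusion–exclusion:
Individual areas: |zone P| = 27, |zone Q| = 30, |zone R| = 40.
|zone P∩zone Q| = 0 (no overlap).
|zone P∩zone R|: x∈[7,11], y∈[4,6] → 4·2 = 8.
|zone Q∩zone R| = 0 (no overlap).
|zone P∩zone Q∩zone R| = 0.
|zone P ∪ zone Q ∪ zone R| = 97 − 8 + 0 = 89.00.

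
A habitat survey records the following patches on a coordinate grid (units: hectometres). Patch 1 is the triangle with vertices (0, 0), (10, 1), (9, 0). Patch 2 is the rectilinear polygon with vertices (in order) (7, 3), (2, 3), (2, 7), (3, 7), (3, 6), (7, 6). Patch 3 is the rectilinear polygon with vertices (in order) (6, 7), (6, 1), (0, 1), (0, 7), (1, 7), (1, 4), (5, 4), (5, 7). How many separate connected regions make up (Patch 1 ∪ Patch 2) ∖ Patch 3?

3

(Patch 1 ∪ Patch 2) ∖ Patch 3 splits into 3 disjoint pieces (area 4.5, area 3, area 7).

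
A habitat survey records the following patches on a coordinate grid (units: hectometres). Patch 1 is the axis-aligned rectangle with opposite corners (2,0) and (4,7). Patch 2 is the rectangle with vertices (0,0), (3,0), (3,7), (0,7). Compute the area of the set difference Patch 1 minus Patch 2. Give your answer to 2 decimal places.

7.00

|Patch 1∩Patch 2|: x∈[2,3], y∈[0,7] → 1·7 = 7.
|Patch 1| = 14.
|Patch 1 ∖ Patch 2| = |Patch 1| − |Patch 1∩Patch 2| = 14 − 7 = 7.00.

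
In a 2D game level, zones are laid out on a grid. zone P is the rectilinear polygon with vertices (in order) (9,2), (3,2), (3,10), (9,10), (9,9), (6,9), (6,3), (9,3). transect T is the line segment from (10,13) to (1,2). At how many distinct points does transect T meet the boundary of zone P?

4

The segment meets the boundary at (3,4.444), (6.727,9), (7.545,10), (6,8.111).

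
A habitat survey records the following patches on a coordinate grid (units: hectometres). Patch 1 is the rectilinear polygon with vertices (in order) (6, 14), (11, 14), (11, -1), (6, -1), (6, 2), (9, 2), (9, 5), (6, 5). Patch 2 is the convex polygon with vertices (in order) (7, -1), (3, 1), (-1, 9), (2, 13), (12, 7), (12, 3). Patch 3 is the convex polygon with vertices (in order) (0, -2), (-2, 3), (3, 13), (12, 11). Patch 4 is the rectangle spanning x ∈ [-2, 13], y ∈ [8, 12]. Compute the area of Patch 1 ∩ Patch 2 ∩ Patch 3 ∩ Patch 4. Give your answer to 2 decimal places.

5.40

The intersection is the polygon with vertices (6,10.6), (9.624,8.426), (9.231,8), (6,8).
By the shoelace formula its area is 5.40.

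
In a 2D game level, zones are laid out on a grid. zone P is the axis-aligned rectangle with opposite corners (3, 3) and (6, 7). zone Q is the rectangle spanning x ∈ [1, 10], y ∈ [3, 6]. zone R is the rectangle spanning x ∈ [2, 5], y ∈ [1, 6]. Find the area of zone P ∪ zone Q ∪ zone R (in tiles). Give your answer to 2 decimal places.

36.00

By inclusion–exclusion:
Individual areas: |zone P| = 12, |zone Q| = 27, |zone R| = 15.
|zone P∩zone Q|: x∈[3,6], y∈[3,6] → 3·3 = 9.
|zone P∩zone R|: x∈[3,5], y∈[3,6] → 2·3 = 6.
|zone Q∩zone R|: x∈[2,5], y∈[3,6] → 3·3 = 9.
|zone P∩zone Q∩zone R| = 6.
|zone P ∪ zone Q ∪ zone R| = 54 − 24 + 6 = 36.00.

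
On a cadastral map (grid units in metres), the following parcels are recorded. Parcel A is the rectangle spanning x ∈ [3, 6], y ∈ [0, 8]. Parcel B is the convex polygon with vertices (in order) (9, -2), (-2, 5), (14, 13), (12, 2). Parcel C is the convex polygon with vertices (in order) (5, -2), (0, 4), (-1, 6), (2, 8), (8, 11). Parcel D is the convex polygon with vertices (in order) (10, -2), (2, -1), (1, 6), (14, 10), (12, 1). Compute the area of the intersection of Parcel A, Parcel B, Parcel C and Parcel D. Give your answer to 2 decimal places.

18.05

The intersection is the polygon with vertices (5.512,0.22), (3,1.818), (3,6.615), (6,7.538), (6,2.333).
By the shoelace formula its area is 18.05.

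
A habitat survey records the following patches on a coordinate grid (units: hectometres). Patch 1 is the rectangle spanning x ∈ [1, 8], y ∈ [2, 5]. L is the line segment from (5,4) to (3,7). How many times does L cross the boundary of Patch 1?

1

The segment meets the boundary at (4.333,5).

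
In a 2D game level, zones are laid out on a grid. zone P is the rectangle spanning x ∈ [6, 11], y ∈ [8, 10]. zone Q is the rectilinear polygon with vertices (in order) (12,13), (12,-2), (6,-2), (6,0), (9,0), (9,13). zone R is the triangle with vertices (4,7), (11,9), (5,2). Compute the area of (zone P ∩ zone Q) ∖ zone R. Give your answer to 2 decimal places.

3.00

|zone P ∩ zone Q| = 4.
|(zone P ∩ zone Q) ∩ zone R| = 1.
|(zone P ∩ zone Q) ∖ zone R| = 4 − 1 = 3.00.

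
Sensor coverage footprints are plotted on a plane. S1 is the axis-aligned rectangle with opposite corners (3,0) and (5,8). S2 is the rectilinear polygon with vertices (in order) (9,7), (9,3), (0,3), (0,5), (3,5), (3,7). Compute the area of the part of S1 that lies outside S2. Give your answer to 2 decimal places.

|S1| = 16, |S1∩S2| = 8.
|S1 ∖ S2| = |S1| − |S1∩S2| = 16 − 8 = 8.00.

8.00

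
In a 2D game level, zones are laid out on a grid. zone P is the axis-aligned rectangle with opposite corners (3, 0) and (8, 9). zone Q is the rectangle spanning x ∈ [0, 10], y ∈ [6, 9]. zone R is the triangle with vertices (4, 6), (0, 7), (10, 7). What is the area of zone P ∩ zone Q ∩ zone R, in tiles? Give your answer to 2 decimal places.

The intersection is the polygon with vertices (3,7), (8,7), (8,6.667), (4,6), (3,6.25).
By the shoelace formula its area is 3.54.

3.54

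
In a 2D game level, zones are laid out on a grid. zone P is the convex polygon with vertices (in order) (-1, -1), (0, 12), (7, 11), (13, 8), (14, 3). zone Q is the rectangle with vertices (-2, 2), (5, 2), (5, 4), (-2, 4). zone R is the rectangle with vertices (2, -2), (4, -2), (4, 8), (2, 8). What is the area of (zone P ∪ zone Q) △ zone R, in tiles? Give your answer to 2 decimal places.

|zone P ∪ zone Q| = 136.1154.
|(zone P ∪ zone Q) ∩ zone R| = 15.8667.
|(zone P ∪ zone Q) △ zone R| = 136.1154 + 20 − 31.7333 = 124.38.

124.38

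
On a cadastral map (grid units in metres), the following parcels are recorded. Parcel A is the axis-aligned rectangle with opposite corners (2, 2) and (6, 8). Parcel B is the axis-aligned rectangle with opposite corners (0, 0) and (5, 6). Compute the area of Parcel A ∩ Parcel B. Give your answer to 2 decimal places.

|Parcel A∩Parcel B|: x∈[2,5], y∈[2,6] → 3·4 = 12.

12.00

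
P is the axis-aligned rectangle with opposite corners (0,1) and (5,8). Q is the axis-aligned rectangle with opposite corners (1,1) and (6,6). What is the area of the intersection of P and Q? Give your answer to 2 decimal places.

20.00

|P∩Q|: x∈[1,5], y∈[1,6] → 4·5 = 20.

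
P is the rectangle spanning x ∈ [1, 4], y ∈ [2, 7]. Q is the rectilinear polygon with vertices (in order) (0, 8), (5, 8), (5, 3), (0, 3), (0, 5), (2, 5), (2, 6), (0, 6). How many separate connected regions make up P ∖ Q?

2

P ∖ Q splits into 2 disjoint pieces (area 3, area 1).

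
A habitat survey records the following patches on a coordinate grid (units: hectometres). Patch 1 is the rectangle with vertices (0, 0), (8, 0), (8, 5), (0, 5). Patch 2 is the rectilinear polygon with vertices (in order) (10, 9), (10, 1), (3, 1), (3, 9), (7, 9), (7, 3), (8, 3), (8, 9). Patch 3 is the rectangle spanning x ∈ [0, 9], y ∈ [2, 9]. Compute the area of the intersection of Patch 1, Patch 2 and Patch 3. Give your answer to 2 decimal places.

13.00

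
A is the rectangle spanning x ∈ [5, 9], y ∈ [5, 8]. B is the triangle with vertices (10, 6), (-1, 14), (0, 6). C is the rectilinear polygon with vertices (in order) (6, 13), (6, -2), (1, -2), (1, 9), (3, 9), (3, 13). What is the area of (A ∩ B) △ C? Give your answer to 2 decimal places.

69.89

|A ∩ B| = 6.8864.
|(A ∩ B) ∩ C| = 2.
|(A ∩ B) △ C| = 6.8864 + 67 − 4 = 69.89.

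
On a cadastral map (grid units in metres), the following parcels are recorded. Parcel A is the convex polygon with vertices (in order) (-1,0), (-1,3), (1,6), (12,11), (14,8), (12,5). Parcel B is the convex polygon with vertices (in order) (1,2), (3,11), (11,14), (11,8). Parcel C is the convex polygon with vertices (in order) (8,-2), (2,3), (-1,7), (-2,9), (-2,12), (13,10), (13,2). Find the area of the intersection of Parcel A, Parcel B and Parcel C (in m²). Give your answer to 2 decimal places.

The intersection is the polygon with vertices (11,8), (2.279,2.767), (2,3), (1.4,3.8), (1.989,6.449), (10.526,10.33), (11,10.267).
By the shoelace formula its area is 29.73.

29.73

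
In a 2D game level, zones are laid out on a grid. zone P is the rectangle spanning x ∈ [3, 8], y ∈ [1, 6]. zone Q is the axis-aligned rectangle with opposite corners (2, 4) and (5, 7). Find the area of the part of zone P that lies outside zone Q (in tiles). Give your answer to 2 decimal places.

|zone P∩zone Q|: x∈[3,5], y∈[4,6] → 2·2 = 4.
|zone P| = 25.
|zone P ∖ zone Q| = |zone P| − |zone P∩zone Q| = 25 − 4 = 21.00.

21.00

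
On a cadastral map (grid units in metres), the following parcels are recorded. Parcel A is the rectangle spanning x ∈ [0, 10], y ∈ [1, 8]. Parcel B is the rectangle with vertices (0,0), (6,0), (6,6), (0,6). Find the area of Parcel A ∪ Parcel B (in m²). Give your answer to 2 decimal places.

76.00

By inclusion–exclusion:
Individual areas: |Parcel A| = 70, |Parcel B| = 36.
|Parcel A∩Parcel B|: x∈[0,6], y∈[1,6] → 6·5 = 30.
|Parcel A ∪ Parcel B| = 106 − 30 = 76.00.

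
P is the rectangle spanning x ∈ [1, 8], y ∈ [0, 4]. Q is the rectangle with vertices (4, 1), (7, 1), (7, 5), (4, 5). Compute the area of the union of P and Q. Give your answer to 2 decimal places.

By inclusion–exclusion:
Individual areas: |P| = 28, |Q| = 12.
|P∩Q|: x∈[4,7], y∈[1,4] → 3·3 = 9.
|P ∪ Q| = 40 − 9 = 31.00.

31.00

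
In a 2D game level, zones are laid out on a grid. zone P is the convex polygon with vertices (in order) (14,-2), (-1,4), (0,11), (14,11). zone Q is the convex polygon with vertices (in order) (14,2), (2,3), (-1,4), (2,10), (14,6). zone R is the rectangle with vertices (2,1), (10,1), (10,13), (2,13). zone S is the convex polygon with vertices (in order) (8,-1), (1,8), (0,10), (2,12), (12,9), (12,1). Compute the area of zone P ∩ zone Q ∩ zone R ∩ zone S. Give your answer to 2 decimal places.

42.26

The intersection is the polygon with vertices (2,10), (10,7.333), (10,2.333), (5.089,2.743), (2,6.714).
By the shoelace formula its area is 42.26.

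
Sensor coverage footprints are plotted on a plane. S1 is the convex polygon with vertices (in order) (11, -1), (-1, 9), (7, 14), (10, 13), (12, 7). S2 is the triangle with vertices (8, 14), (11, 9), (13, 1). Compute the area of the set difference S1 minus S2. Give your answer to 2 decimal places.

95.60

|S1| = 101.5, |S1∩S2| = 5.9042.
|S1 ∖ S2| = |S1| − |S1∩S2| = 101.5 − 5.9042 = 95.60.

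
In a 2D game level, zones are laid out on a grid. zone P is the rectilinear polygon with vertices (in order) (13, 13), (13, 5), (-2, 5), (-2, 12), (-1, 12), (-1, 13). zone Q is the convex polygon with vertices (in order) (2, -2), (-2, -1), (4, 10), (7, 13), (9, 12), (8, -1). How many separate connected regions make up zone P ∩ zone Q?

zone P ∩ zone Q is a single connected region.

1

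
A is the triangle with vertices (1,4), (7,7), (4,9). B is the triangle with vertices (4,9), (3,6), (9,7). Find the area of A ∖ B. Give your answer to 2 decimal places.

4.50

|A| = 10.5, |A∩B| = 6.
|A ∖ B| = |A| − |A∩B| = 10.5 − 6 = 4.50.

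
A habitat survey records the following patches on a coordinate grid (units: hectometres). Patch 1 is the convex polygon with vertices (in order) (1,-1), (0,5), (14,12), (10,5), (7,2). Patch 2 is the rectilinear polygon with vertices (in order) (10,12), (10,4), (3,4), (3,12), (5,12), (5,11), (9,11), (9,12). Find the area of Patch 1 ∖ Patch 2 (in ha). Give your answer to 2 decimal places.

40.25

|Patch 1| = 69.5, |Patch 1∩Patch 2| = 29.25.
|Patch 1 ∖ Patch 2| = |Patch 1| − |Patch 1∩Patch 2| = 69.5 − 29.25 = 40.25.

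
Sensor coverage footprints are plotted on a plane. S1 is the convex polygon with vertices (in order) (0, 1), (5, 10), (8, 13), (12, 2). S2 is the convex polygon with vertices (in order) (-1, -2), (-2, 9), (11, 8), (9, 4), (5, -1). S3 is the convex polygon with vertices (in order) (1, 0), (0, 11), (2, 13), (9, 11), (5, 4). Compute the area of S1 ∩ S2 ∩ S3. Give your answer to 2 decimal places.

22.03

The intersection is the polygon with vertices (7.442,8.274), (5,4), (2.182,1.182), (0.902,1.075), (0.781,2.406), (4.18,8.525).
By the shoelace formula its area is 22.03.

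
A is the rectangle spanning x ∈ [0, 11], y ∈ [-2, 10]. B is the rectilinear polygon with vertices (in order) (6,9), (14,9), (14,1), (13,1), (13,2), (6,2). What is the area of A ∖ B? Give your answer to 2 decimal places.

|A| = 132, |A∩B| = 35.
|A ∖ B| = |A| − |A∩B| = 132 − 35 = 97.00.

97.00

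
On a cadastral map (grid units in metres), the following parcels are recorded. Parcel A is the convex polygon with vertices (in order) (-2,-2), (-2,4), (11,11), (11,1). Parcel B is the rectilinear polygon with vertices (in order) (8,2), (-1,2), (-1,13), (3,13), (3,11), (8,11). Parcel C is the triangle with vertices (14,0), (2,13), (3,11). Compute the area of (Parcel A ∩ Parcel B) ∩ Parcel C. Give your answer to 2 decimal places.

The region (Parcel A ∩ Parcel B) ∩ Parcel C is the polygon with vertices (8,6), (5.8,8.2), (6.221,8.427), (8,6.5).
By the shoelace formula its area is 1.16.

1.16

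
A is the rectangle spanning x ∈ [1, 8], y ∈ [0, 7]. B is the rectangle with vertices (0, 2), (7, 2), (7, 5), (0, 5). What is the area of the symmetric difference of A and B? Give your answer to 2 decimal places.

34.00

|A∩B|: x∈[1,7], y∈[2,5] → 6·3 = 18.
|A △ B| = |A| + |B| − 2·|A∩B| = 49 + 21 − 36 = 34.00.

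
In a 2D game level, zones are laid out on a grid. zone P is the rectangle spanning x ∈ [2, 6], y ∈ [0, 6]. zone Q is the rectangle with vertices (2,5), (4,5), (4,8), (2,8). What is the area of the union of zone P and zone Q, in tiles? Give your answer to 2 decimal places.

By inclusion–exclusion:
Individual areas: |zone P| = 24, |zone Q| = 6.
|zone P∩zone Q|: x∈[2,4], y∈[5,6] → 2·1 = 2.
|zone P ∪ zone Q| = 30 − 2 = 28.00.

28.00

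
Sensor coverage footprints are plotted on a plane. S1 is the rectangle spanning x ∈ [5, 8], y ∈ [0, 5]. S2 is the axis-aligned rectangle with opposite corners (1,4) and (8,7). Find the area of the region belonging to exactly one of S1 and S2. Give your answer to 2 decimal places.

30.00

|S1∩S2|: x∈[5,8], y∈[4,5] → 3·1 = 3.
|S1 △ S2| = |S1| + |S2| − 2·|S1∩S2| = 15 + 21 − 6 = 30.00.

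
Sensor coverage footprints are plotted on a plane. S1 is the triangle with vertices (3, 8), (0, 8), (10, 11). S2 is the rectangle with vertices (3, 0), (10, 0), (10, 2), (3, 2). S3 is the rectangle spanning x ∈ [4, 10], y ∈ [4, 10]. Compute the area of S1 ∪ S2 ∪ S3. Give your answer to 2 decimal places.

By inclusion–exclusion:
Individual areas: |S1| = 4.5, |S2| = 14, |S3| = 36.
|S1∩S2| = 0.
|S1∩S3| = 1.8143.
|S2∩S3| = 0 (no overlap).
|S1∩S2∩S3| = 0.
|S1 ∪ S2 ∪ S3| = 54.5 − 1.8143 + 0 = 52.69.

52.69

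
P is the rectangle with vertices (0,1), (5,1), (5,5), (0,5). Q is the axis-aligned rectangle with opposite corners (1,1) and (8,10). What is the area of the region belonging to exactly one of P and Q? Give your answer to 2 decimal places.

|P∩Q|: x∈[1,5], y∈[1,5] → 4·4 = 16.
|P △ Q| = |P| + |Q| − 2·|P∩Q| = 20 + 63 − 32 = 51.00.

51.00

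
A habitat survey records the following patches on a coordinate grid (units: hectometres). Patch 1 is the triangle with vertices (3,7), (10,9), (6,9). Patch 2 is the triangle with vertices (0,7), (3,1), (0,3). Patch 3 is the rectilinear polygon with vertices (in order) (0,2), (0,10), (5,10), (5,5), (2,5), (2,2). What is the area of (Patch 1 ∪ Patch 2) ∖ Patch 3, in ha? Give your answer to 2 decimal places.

|Patch 1 ∪ Patch 2| = 10.
|(Patch 1 ∪ Patch 2) ∩ Patch 3| = 6.0119.
|(Patch 1 ∪ Patch 2) ∖ Patch 3| = 10 − 6.0119 = 3.99.

3.99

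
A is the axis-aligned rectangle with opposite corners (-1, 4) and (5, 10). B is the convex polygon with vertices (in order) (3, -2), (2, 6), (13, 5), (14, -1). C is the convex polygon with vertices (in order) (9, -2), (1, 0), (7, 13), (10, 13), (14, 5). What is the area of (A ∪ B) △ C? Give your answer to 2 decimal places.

98.92

|A ∪ B| = 107.6591.
|(A ∪ B) ∩ C| = 61.619.
|(A ∪ B) △ C| = 107.6591 + 114.5 − 123.2381 = 98.92.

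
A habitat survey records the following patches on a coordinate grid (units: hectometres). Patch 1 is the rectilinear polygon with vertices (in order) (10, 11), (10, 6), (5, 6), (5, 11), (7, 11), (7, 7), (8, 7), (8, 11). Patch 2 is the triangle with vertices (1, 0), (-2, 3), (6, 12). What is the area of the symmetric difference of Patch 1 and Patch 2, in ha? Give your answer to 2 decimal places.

|Patch 1| = 21, |Patch 2| = 25.5, |Patch 1∩Patch 2| = 0.4014.
|Patch 1 △ Patch 2| = |Patch 1| + |Patch 2| − 2·|Patch 1∩Patch 2| = 21 + 25.5 − 0.8028 = 45.70.

45.70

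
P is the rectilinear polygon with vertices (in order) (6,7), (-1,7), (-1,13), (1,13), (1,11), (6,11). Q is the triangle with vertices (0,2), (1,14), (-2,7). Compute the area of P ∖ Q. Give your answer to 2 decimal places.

|P| = 32, |P∩Q| = 7.119.
|P ∖ Q| = |P| − |P∩Q| = 32 − 7.119 = 24.88.

24.88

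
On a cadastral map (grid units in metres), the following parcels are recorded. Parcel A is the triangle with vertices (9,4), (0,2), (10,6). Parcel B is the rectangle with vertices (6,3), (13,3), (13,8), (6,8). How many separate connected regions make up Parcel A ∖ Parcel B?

Parcel A ∖ Parcel B is a single connected region.

1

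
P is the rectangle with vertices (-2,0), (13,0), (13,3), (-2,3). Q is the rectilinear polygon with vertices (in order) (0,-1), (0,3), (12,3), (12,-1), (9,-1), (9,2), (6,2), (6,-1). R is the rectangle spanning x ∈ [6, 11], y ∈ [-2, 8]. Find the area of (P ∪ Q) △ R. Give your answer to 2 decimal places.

70.00

|P ∪ Q| = 54.
|(P ∪ Q) ∩ R| = 17.
|(P ∪ Q) △ R| = 54 + 50 − 34 = 70.00.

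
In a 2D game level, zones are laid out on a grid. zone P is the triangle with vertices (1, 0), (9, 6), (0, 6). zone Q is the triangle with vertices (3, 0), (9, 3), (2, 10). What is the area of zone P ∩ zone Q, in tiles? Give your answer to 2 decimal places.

The intersection is the polygon with vertices (2.861,1.395), (2.4,6), (6,6), (7.286,4.714).
By the shoelace formula its area is 13.27.

13.27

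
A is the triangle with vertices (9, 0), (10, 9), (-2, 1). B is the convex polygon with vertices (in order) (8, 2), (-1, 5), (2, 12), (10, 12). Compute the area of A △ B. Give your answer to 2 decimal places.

|A| = 50, |B| = 76, |A∩B| = 19.7607.
|A △ B| = |A| + |B| − 2·|A∩B| = 50 + 76 − 39.5214 = 86.48.

86.48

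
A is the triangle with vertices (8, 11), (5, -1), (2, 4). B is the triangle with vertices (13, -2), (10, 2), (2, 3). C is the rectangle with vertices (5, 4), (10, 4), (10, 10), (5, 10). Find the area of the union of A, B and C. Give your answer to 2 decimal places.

By inclusion–exclusion:
Individual areas: |A| = 25.5, |B| = 14.5, |C| = 30.
|A∩B| = 2.2074.
|A∩C| = 9.3214.
|B∩C| = 0.
|A∩B∩C| = 0.
|A ∪ B ∪ C| = 70 − 11.5289 + 0 = 58.47.

58.47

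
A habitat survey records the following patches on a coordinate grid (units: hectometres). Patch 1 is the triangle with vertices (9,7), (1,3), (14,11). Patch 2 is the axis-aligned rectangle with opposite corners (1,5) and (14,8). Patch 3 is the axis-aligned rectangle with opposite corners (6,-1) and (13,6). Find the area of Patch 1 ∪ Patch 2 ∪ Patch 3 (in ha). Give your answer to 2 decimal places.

By inclusion–exclusion:
Individual areas: |Patch 1| = 6, |Patch 2| = 39, |Patch 3| = 49.
|Patch 1∩Patch 2| = 3.5625.
|Patch 1∩Patch 3| = 0.25.
|Patch 2∩Patch 3|: x∈[6,13], y∈[5,6] → 7·1 = 7.
|Patch 1∩Patch 2∩Patch 3| = 0.25.
|Patch 1 ∪ Patch 2 ∪ Patch 3| = 94 − 10.8125 + 0.25 = 83.44.

83.44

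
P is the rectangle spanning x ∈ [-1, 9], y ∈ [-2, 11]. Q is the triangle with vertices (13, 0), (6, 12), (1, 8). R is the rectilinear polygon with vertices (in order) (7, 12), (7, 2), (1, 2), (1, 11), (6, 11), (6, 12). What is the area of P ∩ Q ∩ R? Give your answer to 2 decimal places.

The intersection is the polygon with vertices (1,8), (4.75,11), (6,11), (6.583,11), (7,10.286), (7,4).
By the shoelace formula its area is 24.23.

24.23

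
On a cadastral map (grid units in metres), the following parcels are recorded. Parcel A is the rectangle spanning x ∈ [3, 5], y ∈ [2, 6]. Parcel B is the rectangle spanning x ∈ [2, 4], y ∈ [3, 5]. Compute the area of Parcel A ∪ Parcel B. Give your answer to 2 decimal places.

By inclusion–exclusion:
Individual areas: |Parcel A| = 8, |Parcel B| = 4.
|Parcel A∩Parcel B|: x∈[3,4], y∈[3,5] → 1·2 = 2.
|Parcel A ∪ Parcel B| = 12 − 2 = 10.00.

10.00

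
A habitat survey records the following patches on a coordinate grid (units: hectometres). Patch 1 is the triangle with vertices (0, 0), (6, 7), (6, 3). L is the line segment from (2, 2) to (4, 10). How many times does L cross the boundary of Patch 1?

The segment meets the boundary at (2.118,2.471).

1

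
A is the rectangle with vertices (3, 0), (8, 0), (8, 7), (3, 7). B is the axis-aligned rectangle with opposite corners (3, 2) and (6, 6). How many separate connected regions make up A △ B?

1

A △ B is a single connected region.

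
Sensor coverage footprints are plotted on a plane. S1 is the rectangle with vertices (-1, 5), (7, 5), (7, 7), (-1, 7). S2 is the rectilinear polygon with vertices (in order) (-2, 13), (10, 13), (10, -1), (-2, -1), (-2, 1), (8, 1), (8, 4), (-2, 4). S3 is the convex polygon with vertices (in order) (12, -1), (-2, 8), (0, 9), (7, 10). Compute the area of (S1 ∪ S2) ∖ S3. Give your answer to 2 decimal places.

|S1 ∪ S2| = 138.
|(S1 ∪ S2) ∩ S3| = 49.2984.
|(S1 ∪ S2) ∖ S3| = 138 − 49.2984 = 88.70.

88.70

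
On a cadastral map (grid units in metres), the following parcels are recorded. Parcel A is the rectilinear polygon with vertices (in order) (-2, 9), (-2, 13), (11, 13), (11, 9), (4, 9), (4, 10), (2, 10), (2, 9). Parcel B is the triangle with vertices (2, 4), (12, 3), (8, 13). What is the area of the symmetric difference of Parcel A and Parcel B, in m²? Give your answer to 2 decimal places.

80.93

|Parcel A| = 50, |Parcel B| = 48, |Parcel A∩Parcel B| = 8.5333.
|Parcel A △ Parcel B| = |Parcel A| + |Parcel B| − 2·|Parcel A∩Parcel B| = 50 + 48 − 17.0667 = 80.93.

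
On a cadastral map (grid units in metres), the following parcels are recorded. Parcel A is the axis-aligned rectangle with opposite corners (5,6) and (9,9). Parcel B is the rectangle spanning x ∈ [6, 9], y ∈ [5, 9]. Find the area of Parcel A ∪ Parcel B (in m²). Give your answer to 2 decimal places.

15.00

By inclusion–exclusion:
Individual areas: |Parcel A| = 12, |Parcel B| = 12.
|Parcel A∩Parcel B|: x∈[6,9], y∈[6,9] → 3·3 = 9.
|Parcel A ∪ Parcel B| = 24 − 9 = 15.00.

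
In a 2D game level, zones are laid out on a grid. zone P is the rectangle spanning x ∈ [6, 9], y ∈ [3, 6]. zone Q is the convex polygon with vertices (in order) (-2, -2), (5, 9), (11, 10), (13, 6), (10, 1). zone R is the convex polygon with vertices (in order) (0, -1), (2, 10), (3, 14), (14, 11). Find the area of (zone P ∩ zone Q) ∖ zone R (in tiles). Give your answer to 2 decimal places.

6.99

|zone P ∩ zone Q| = 9.
|(zone P ∩ zone Q) ∩ zone R| = 2.0119.
|(zone P ∩ zone Q) ∖ zone R| = 9 − 2.0119 = 6.99.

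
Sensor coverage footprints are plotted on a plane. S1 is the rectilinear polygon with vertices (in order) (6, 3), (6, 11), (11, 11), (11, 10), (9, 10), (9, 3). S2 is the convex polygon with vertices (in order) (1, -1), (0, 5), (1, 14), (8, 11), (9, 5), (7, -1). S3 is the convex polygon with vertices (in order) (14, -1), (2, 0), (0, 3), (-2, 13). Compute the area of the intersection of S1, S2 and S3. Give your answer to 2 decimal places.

4.74

The intersection is the polygon with vertices (8.333,3), (6,3), (6,6), (8.581,3.742).
By the shoelace formula its area is 4.74.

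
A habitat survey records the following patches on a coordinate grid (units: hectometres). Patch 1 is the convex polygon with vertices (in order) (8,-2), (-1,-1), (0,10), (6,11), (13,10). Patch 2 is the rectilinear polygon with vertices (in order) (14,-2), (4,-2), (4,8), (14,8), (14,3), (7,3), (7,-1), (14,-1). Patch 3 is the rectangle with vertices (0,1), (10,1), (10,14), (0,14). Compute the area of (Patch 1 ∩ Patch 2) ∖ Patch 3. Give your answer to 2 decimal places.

|Patch 1 ∩ Patch 2| = 50.9444.
|(Patch 1 ∩ Patch 2) ∩ Patch 3| = 36.
|(Patch 1 ∩ Patch 2) ∖ Patch 3| = 50.9444 − 36 = 14.94.

14.94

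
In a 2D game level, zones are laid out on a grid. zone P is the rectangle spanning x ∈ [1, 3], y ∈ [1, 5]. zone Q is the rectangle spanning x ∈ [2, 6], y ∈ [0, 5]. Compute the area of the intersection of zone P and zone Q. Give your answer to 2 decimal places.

|zone P∩zone Q|: x∈[2,3], y∈[1,5] → 1·4 = 4.

4.00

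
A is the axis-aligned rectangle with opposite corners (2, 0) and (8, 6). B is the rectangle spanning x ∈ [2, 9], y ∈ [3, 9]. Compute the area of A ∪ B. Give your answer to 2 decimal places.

By inclusion–exclusion:
Individual areas: |A| = 36, |B| = 42.
|A∩B|: x∈[2,8], y∈[3,6] → 6·3 = 18.
|A ∪ B| = 78 − 18 = 60.00.

60.00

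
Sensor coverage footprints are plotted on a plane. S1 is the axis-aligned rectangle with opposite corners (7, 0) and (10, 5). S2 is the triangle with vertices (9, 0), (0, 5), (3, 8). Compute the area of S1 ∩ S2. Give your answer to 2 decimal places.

The intersection is the polygon with vertices (7,2.667), (9,0), (7,1.111).
By the shoelace formula its area is 1.56.

1.56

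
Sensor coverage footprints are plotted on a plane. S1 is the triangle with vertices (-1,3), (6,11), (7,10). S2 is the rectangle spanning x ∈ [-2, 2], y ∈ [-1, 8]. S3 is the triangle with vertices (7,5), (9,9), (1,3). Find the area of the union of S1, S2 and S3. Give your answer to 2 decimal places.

52.09

By inclusion–exclusion:
Individual areas: |S1| = 7.5, |S2| = 36, |S3| = 10.
|S1∩S2| = 1.2054.
|S1∩S3| = 0.
|S2∩S3| = 0.2083.
|S1∩S2∩S3| = 0.
|S1 ∪ S2 ∪ S3| = 53.5 − 1.4137 + 0 = 52.09.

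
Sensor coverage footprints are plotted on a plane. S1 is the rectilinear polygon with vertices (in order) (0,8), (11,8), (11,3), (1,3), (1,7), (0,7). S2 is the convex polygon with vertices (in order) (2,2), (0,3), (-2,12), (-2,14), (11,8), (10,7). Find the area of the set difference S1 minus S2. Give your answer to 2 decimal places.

|S1| = 51, |S1∩S2| = 33.7.
|S1 ∖ S2| = |S1| − |S1∩S2| = 51 − 33.7 = 17.30.

17.30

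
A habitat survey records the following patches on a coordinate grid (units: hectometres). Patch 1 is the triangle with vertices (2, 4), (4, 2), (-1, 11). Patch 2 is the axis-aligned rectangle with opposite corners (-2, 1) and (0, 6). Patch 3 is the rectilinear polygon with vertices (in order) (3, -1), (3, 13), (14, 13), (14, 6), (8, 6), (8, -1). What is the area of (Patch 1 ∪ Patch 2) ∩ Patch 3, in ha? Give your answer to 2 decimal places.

0.40

The region (Patch 1 ∪ Patch 2) ∩ Patch 3 is the polygon with vertices (4,2), (3,3), (3,3.8).
By the shoelace formula its area is 0.40.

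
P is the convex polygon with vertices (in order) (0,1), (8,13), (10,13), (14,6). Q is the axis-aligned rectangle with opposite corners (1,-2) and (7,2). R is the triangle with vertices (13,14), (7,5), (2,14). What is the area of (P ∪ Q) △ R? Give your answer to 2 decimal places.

|P ∪ Q| = 94.4214.
|(P ∪ Q) ∩ R| = 24.7861.
|(P ∪ Q) △ R| = 94.4214 + 49.5 − 49.5723 = 94.35.

94.35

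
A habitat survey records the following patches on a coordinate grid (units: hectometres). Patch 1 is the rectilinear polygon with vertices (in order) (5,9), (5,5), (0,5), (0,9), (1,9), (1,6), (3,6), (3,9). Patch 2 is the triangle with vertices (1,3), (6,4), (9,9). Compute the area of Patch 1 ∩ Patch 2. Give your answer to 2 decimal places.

0.67

The intersection is the polygon with vertices (5,5), (3.667,5), (5,6).
By the shoelace formula its area is 0.67.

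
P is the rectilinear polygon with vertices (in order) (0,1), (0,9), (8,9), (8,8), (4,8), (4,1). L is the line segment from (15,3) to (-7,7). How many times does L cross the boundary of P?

The segment meets the boundary at (0,5.727), (4,5).

2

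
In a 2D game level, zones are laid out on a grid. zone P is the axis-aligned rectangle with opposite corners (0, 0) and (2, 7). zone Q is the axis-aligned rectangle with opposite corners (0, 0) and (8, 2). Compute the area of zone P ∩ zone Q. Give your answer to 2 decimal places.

4.00

|zone P∩zone Q|: x∈[0,2], y∈[0,2] → 2·2 = 4.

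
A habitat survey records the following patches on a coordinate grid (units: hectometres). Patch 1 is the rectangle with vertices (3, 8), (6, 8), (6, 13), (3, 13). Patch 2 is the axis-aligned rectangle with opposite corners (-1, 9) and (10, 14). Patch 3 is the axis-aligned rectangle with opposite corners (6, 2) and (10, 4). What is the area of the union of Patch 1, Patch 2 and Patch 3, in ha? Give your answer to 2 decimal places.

By inclusion–exclusion:
Individual areas: |Patch 1| = 15, |Patch 2| = 55, |Patch 3| = 8.
|Patch 1∩Patch 2|: x∈[3,6], y∈[9,13] → 3·4 = 12.
|Patch 1∩Patch 3| = 0 (no overlap).
|Patch 2∩Patch 3| = 0 (no overlap).
|Patch 1∩Patch 2∩Patch 3| = 0.
|Patch 1 ∪ Patch 2 ∪ Patch 3| = 78 − 12 + 0 = 66.00.

66.00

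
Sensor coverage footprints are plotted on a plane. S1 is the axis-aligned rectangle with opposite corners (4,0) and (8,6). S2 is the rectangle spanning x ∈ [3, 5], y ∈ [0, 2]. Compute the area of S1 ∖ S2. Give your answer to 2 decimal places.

22.00

|S1∩S2|: x∈[4,5], y∈[0,2] → 1·2 = 2.
|S1| = 24.
|S1 ∖ S2| = |S1| − |S1∩S2| = 24 − 2 = 22.00.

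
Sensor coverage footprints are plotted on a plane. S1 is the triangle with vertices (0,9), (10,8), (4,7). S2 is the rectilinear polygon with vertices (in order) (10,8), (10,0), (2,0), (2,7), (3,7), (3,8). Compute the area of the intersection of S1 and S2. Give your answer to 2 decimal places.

The intersection is the polygon with vertices (4,7), (3,7.5), (3,8), (10,8).
By the shoelace formula its area is 3.75.

3.75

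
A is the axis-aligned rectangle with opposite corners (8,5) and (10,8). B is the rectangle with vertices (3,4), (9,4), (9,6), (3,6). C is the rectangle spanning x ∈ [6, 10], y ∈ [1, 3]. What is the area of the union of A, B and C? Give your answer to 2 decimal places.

25.00

By inclusion–exclusion:
Individual areas: |A| = 6, |B| = 12, |C| = 8.
|A∩B|: x∈[8,9], y∈[5,6] → 1·1 = 1.
|A∩C| = 0 (no overlap).
|B∩C| = 0 (no overlap).
|A∩B∩C| = 0.
|A ∪ B ∪ C| = 26 − 1 + 0 = 25.00.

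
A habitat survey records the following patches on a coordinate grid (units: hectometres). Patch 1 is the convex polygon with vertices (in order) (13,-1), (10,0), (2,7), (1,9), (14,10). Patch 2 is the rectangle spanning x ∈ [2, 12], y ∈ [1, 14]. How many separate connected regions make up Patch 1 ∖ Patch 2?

2

Patch 1 ∖ Patch 2 splits into 2 disjoint pieces (area 19.4176, area 1.0385).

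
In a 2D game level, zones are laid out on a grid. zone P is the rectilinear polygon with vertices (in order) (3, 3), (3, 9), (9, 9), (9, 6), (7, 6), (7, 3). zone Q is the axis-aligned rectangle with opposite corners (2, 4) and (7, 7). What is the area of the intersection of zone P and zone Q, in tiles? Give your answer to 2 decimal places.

The intersection is the polygon with vertices (3,7), (7,7), (7,6), (7,4), (3,4).
By the shoelace formula its area is 12.00.

12.00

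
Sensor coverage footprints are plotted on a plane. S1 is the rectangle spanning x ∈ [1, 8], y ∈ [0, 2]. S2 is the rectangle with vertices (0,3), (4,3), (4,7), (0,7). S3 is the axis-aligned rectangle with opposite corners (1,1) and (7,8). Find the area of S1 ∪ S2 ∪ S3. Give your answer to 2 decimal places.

By inclusion–exclusion:
Individual areas: |S1| = 14, |S2| = 16, |S3| = 42.
|S1∩S2| = 0 (no overlap).
|S1∩S3|: x∈[1,7], y∈[1,2] → 6·1 = 6.
|S2∩S3|: x∈[1,4], y∈[3,7] → 3·4 = 12.
|S1∩S2∩S3| = 0.
|S1 ∪ S2 ∪ S3| = 72 − 18 + 0 = 54.00.

54.00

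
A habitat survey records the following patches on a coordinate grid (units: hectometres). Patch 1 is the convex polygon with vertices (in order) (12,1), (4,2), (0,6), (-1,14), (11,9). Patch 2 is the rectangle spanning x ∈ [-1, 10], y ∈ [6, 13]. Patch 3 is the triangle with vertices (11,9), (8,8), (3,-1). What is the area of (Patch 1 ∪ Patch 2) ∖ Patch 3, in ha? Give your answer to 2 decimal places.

114.36

|Patch 1 ∪ Patch 2| = 124.3458.
|(Patch 1 ∪ Patch 2) ∩ Patch 3| = 9.9854.
|(Patch 1 ∪ Patch 2) ∖ Patch 3| = 124.3458 − 9.9854 = 114.36.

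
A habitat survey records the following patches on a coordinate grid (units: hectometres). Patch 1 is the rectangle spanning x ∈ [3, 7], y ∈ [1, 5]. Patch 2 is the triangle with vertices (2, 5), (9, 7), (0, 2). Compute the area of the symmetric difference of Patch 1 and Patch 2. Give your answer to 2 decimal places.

|Patch 1| = 16, |Patch 2| = 8.5, |Patch 1∩Patch 2| = 1.6.
|Patch 1 △ Patch 2| = |Patch 1| + |Patch 2| − 2·|Patch 1∩Patch 2| = 16 + 8.5 − 3.2 = 21.30.

21.30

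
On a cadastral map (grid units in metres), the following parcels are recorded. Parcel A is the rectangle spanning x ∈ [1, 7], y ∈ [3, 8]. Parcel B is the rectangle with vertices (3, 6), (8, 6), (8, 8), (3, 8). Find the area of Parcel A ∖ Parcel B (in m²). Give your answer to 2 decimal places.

|Parcel A∩Parcel B|: x∈[3,7], y∈[6,8] → 4·2 = 8.
|Parcel A| = 30.
|Parcel A ∖ Parcel B| = |Parcel A| − |Parcel A∩Parcel B| = 30 − 8 = 22.00.

22.00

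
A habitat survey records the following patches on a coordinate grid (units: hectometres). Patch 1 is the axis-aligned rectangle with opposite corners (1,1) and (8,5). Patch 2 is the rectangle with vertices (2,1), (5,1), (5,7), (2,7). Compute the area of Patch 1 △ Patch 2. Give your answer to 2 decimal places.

22.00

|Patch 1∩Patch 2|: x∈[2,5], y∈[1,5] → 3·4 = 12.
|Patch 1 △ Patch 2| = |Patch 1| + |Patch 2| − 2·|Patch 1∩Patch 2| = 28 + 18 − 24 = 22.00.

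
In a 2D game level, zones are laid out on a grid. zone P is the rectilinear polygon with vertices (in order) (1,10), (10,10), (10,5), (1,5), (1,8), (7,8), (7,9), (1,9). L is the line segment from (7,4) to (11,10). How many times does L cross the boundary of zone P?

The segment meets the boundary at (7.667,5), (10,8.5).

2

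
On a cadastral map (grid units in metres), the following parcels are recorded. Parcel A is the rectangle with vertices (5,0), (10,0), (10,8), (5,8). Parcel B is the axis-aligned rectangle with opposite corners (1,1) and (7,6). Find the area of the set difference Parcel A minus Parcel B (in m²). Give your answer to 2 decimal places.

30.00

|Parcel A∩Parcel B|: x∈[5,7], y∈[1,6] → 2·5 = 10.
|Parcel A| = 40.
|Parcel A ∖ Parcel B| = |Parcel A| − |Parcel A∩Parcel B| = 40 − 10 = 30.00.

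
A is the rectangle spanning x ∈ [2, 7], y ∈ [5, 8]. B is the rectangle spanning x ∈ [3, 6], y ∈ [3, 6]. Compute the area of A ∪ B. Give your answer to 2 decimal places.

By inclusion–exclusion:
Individual areas: |A| = 15, |B| = 9.
|A∩B|: x∈[3,6], y∈[5,6] → 3·1 = 3.
|A ∪ B| = 24 − 3 = 21.00.

21.00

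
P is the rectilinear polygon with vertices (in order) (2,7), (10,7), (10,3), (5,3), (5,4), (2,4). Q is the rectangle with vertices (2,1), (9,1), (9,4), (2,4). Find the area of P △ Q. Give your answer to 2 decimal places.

|P| = 29, |Q| = 21, |P∩Q| = 4.
|P △ Q| = |P| + |Q| − 2·|P∩Q| = 29 + 21 − 8 = 42.00.

42.00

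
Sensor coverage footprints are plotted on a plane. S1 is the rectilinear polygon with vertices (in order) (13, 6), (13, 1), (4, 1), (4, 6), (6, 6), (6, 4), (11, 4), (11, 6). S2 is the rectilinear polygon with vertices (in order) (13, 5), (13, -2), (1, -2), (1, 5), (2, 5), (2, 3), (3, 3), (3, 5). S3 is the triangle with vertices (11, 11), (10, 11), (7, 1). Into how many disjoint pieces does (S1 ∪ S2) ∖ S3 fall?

1

(S1 ∪ S2) ∖ S3 is a single connected region.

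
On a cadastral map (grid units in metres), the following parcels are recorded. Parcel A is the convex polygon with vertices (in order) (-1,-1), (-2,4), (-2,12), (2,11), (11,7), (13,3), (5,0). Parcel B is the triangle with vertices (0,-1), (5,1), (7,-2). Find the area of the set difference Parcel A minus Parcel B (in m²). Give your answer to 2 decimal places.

|Parcel A| = 126.5, |Parcel A∩Parcel B| = 2.4095.
|Parcel A ∖ Parcel B| = |Parcel A| − |Parcel A∩Parcel B| = 126.5 − 2.4095 = 124.09.

124.09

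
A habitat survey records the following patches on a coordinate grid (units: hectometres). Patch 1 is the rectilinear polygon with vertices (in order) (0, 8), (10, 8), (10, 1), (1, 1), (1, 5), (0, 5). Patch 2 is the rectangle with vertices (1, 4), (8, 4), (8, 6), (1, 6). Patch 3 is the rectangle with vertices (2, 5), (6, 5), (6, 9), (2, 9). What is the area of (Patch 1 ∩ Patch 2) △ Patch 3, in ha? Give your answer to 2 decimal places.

|Patch 1 ∩ Patch 2| = 14.
|(Patch 1 ∩ Patch 2) ∩ Patch 3| = 4.
|(Patch 1 ∩ Patch 2) △ Patch 3| = 14 + 16 − 8 = 22.00.

22.00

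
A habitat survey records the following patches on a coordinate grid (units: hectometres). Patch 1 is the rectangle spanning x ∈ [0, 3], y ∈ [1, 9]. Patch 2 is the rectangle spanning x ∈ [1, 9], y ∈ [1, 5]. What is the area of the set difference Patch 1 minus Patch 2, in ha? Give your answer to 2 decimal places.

16.00

|Patch 1∩Patch 2|: x∈[1,3], y∈[1,5] → 2·4 = 8.
|Patch 1| = 24.
|Patch 1 ∖ Patch 2| = |Patch 1| − |Patch 1∩Patch 2| = 24 − 8 = 16.00.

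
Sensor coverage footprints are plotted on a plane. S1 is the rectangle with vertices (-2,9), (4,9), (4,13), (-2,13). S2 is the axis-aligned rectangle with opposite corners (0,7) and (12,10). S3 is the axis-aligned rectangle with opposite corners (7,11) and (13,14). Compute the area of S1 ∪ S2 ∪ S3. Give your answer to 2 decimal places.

74.00

By inclusion–exclusion:
Individual areas: |S1| = 24, |S2| = 36, |S3| = 18.
|S1∩S2|: x∈[0,4], y∈[9,10] → 4·1 = 4.
|S1∩S3| = 0 (no overlap).
|S2∩S3| = 0 (no overlap).
|S1∩S2∩S3| = 0.
|S1 ∪ S2 ∪ S3| = 78 − 4 + 0 = 74.00.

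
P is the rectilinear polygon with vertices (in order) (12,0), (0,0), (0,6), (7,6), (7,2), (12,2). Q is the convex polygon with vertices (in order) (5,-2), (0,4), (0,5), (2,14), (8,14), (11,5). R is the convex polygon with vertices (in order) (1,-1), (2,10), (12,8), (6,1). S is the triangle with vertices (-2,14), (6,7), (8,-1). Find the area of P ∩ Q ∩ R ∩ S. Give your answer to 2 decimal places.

8.44

The intersection is the polygon with vertices (6.25,6), (7,3), (7,2.167), (6.375,1.438), (3.333,6).
By the shoelace formula its area is 8.44.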